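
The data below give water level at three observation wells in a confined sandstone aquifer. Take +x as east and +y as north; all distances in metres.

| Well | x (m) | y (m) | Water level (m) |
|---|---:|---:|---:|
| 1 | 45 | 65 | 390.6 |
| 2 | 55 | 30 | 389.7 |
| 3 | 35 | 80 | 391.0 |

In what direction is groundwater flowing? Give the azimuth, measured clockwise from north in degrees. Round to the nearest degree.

174°

Taking 1 as reference: 2−1 = (10, -35, -0.9); 3−1 = (-10, 15, +0.4).
Determinant of the coordinate differences = 10·15 − (-10)·(-35) = -200.
∂h/∂x = [(-0.9)·15 − (+0.4)·(-35)] / -200 = -0.002500
∂h/∂y = [10·(+0.4) − (-10)·(-0.9)] / -200 = +0.02500
Flow direction (−∇h) has components (+0.002500 E, -0.02500 N).
Azimuth = atan2(E, N) = atan2(+0.002500, -0.02500) = 174.3° ≈ 174°.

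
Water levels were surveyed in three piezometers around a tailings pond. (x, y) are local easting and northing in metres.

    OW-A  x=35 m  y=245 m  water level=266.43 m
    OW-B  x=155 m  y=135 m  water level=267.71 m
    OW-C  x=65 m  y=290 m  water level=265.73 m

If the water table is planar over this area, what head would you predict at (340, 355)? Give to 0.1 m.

264.2 m

Three-point gradient (reference OW-A): Δ to OW-B = (120, -110, +1.28), Δ to OW-C = (30, 45, -0.70).
∂h/∂x = -0.002230, ∂h/∂y = -0.01407 (det = 8700).
h(340, 355) = 266.43 + (-0.002230)·(305) + (-0.01407)·(110) = 266.43 -0.680 -1.548 = 264.202 m.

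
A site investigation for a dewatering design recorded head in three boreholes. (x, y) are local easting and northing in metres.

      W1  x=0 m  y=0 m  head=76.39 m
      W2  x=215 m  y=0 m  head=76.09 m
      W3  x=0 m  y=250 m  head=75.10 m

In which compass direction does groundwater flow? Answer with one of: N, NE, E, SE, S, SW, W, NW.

N

∂h/∂x = (76.09 − 76.39) / (215 − 0) = -0.001395
∂h/∂y = (75.10 − 76.39) / (250 − 0) = -0.005160
Flow = −∇h = (+0.001395 east, +0.005160 north), which points north.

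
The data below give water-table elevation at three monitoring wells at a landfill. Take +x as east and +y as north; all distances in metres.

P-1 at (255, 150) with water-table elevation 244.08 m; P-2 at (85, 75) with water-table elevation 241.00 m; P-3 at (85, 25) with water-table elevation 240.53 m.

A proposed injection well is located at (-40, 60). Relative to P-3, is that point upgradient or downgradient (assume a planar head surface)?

With h = a·x + b·y + c and P-1 as origin, the differences give:
  (-170)·a + (-75)·b = -3.08
  (-170)·a + (-125)·b = -3.55
Eliminate b (×(-125) and ×(-75), subtract): 8500·a = 118.750 → a = ∂h/∂x = +0.01397
Back-substitute: b = ∂h/∂y = +0.009400.
Head at (-40, 60) = 244.08 + (+0.01397)·(-295) + (+0.009400)·(-90) = 239.11 m.
That is lower than the 240.53 m at P-3, so the point is downgradient.

downgradient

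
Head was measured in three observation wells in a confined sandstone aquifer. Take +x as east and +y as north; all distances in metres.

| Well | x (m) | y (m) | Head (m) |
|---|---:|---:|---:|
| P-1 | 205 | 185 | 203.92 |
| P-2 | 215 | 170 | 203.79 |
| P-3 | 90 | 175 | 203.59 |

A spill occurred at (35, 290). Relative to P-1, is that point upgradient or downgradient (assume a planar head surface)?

Differences from P-1: to P-2 (Δx, Δy, Δh) = (10, -15, -0.13); to P-3 = (-115, -10, -0.33).
Determinant of the coordinate differences = 10·(-10) − (-115)·(-15) = -1825.
∂h/∂x = [(-0.13)·(-10) − (-0.33)·(-15)] / -1825 = +0.002000
∂h/∂y = [10·(-0.33) − (-115)·(-0.13)] / -1825 = +0.010000
Head at (35, 290) = 203.92 + (+0.002000)·(-170) + (+0.010000)·(105) = 204.63 m.
That is higher than the 203.92 m at P-1, so the point is upgradient.

upgradient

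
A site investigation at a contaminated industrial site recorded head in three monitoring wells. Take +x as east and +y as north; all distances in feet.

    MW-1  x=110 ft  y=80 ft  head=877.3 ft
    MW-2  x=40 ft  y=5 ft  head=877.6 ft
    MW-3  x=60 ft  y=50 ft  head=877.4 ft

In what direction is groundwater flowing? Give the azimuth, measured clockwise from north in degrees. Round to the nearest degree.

Differences from MW-1: to MW-2 (Δx, Δy, Δh) = (-70, -75, +0.3); to MW-3 = (-50, -30, +0.1).
Determinant of the coordinate differences = (-70)·(-30) − (-50)·(-75) = -1650.
∂h/∂x = [(+0.3)·(-30) − (+0.1)·(-75)] / -1650 = +0.0009091
∂h/∂y = [(-70)·(+0.1) − (-50)·(+0.3)] / -1650 = -0.004848
Flow direction (−∇h) has components (-0.0009091 E, +0.004848 N).
Azimuth = atan2(E, N) = atan2(-0.0009091, +0.004848) = 349.4° ≈ 349°.

349°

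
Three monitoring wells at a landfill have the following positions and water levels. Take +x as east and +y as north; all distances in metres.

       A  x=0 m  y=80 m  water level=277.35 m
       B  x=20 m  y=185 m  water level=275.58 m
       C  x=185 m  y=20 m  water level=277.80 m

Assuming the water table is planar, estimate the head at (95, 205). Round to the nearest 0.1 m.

275.0 m

With h = a·x + b·y + c and A as origin, the differences give:
  20·a + 105·b = -1.77
  185·a + (-60)·b = +0.45
Eliminate b (×(-60) and ×105, subtract): -20625·a = 58.950 → a = ∂h/∂x = -0.002858
Back-substitute: b = ∂h/∂y = -0.01631.
h(95, 205) = 277.35 + (-0.002858)·(95) + (-0.01631)·(125) = 277.35 -0.272 -2.039 = 275.039 m.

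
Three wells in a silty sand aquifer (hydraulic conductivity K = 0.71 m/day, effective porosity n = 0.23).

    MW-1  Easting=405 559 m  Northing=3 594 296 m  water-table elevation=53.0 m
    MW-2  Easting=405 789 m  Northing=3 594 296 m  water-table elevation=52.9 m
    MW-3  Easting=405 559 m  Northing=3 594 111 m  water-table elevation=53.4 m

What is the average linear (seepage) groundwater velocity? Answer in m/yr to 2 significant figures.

2.5 m/yr

∂h/∂x = (52.9 − 53.0) / (405789 − 405559) = -0.0004348
∂h/∂y = (53.4 − 53.0) / (3594111 − 3594296) = -0.002162
|∇h| = √(-0.0004348² + -0.002162²) = 0.002205
Seepage velocity v = K·i/n = 0.71 × 0.002205 / 0.23 = 0.006807 m/day = 2.486 m/yr.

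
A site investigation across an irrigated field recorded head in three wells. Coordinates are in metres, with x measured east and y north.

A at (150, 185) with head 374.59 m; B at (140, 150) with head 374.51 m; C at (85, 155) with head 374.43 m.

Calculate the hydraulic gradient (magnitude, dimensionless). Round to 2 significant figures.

With h = a·x + b·y + c and A as origin, the differences give:
  (-10)·a + (-35)·b = -0.08
  (-65)·a + (-30)·b = -0.16
Eliminate b (×(-30) and ×(-35), subtract): -1975·a = -3.200 → a = ∂h/∂x = +0.001620
Back-substitute: b = ∂h/∂y = +0.001823.
|∇h| = √(0.001620² + 0.001823²) = 0.002439

0.0024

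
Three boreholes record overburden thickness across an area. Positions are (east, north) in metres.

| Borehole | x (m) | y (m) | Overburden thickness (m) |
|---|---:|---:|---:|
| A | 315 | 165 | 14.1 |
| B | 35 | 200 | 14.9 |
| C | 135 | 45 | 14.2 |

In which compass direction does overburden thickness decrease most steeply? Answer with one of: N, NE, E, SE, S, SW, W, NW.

SE

Differences from A: to B (Δx, Δy, Δh) = (-280, 35, +0.8); to C = (-180, -120, +0.1).
Determinant of the coordinate differences = (-280)·(-120) − (-180)·35 = 39900.
∂d/∂x = [(+0.8)·(-120) − (+0.1)·35] / 39900 = -0.002494
∂d/∂y = [(-280)·(+0.1) − (-180)·(+0.8)] / 39900 = +0.002907
Steepest decrease is along −∇f = (+0.002494 E, -0.002907 N) → southeast.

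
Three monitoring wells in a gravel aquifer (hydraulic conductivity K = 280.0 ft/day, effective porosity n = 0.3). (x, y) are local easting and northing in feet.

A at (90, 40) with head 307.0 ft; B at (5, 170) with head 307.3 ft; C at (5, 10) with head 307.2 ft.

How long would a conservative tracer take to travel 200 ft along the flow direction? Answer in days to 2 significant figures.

Three-point gradient (reference A): Δ to B = (-85, 130, +0.3), Δ to C = (-85, -30, +0.2).
∂h/∂x = -0.002574, ∂h/∂y = +0.0006250 (det = 13600).
|∇h| = √(-0.002574² + 0.0006250²) = 0.002649
Seepage velocity v = K·i/n = 280.0 × 0.002649 / 0.3 = 2.472 ft/day.
t = 200 / 2.472 = 80.91 days.

81 days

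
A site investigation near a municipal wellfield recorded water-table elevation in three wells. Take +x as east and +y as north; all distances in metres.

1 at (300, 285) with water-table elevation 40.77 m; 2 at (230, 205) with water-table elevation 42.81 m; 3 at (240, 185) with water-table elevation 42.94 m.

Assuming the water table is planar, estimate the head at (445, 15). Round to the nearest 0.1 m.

42.4 m

With h = a·x + b·y + c and 1 as origin, the differences give:
  (-70)·a + (-80)·b = +2.04
  (-60)·a + (-100)·b = +2.17
Eliminate b (×(-100) and ×(-80), subtract): 2200·a = -30.400 → a = ∂h/∂x = -0.01382
Back-substitute: b = ∂h/∂y = -0.01341.
h(445, 15) = 40.77 + (-0.01382)·(145) + (-0.01341)·(-270) = 40.77 -2.004 +3.620 = 42.387 m.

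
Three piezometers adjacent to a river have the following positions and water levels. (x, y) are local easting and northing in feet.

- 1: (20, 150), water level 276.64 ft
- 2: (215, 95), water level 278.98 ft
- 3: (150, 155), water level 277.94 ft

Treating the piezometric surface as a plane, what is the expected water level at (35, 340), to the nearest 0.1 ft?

Taking 1 as reference: 2−1 = (195, -55, +2.34); 3−1 = (130, 5, +1.30).
Solve a·Δx + b·Δy = Δh: det = 195·5 − 130·(-55) = 8125.
∂h/∂x = [(+2.34)·5 − (+1.30)·(-55)] / 8125 = +0.01024
∂h/∂y = [195·(+1.30) − 130·(+2.34)] / 8125 = -0.006240
h(35, 340) = 276.64 + (+0.01024)·(15) + (-0.006240)·(190) = 276.64 +0.154 -1.186 = 275.608 ft.

275.6 ft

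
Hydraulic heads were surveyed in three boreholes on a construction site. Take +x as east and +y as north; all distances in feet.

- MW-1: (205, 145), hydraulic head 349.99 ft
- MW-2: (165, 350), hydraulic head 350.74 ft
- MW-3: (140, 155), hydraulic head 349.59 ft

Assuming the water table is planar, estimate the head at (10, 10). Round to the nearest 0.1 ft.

348.0 ft

Three-point gradient (reference MW-1): Δ to MW-2 = (-40, 205, +0.75), Δ to MW-3 = (-65, 10, -0.40).
∂h/∂x = +0.006925, ∂h/∂y = +0.005010 (det = 12925).
h(10, 10) = 349.99 + (+0.006925)·(-195) + (+0.005010)·(-135) = 349.99 -1.350 -0.676 = 347.963 ft.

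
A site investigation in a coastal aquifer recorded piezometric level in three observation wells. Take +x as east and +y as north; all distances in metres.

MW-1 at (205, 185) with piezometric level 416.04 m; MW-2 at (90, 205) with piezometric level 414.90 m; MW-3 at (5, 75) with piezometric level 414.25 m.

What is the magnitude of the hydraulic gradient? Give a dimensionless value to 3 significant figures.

0.00977

With h = a·x + b·y + c and MW-1 as origin, the differences give:
  (-115)·a + 20·b = -1.14
  (-200)·a + (-110)·b = -1.79
Eliminate b (×(-110) and ×20, subtract): 16650·a = 161.200 → a = ∂h/∂x = +0.009682
Back-substitute: b = ∂h/∂y = -0.001330.
|∇h| = √(0.009682² + -0.001330²) = 0.009773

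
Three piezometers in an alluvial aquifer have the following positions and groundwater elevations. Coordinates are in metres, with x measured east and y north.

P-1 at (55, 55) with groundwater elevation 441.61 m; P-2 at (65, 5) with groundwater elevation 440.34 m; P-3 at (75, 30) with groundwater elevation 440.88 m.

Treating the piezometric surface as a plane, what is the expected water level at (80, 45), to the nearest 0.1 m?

441.2 m

Differences from P-1: to P-2 (Δx, Δy, Δh) = (10, -50, -1.27); to P-3 = (20, -25, -0.73).
Solve a·Δx + b·Δy = Δh: det = 10·(-25) − 20·(-50) = 750.
∂h/∂x = [(-1.27)·(-25) − (-0.73)·(-50)] / 750 = -0.006333
∂h/∂y = [10·(-0.73) − 20·(-1.27)] / 750 = +0.02413
h(80, 45) = 441.61 + (-0.006333)·(25) + (+0.02413)·(-10) = 441.61 -0.158 -0.241 = 441.210 m.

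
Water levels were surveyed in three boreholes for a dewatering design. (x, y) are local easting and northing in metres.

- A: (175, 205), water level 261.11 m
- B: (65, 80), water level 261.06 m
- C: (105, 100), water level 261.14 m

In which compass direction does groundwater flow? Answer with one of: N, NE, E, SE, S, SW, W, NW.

Taking A as reference: B−A = (-110, -125, -0.05); C−A = (-70, -105, +0.03).
Solve a·Δx + b·Δy = Δh: det = (-110)·(-105) − (-70)·(-125) = 2800.
∂h/∂x = [(-0.05)·(-105) − (+0.03)·(-125)] / 2800 = +0.003214
∂h/∂y = [(-110)·(+0.03) − (-70)·(-0.05)] / 2800 = -0.002429
Flow = −∇h = (-0.003214 east, +0.002429 north), which points northwest.

NW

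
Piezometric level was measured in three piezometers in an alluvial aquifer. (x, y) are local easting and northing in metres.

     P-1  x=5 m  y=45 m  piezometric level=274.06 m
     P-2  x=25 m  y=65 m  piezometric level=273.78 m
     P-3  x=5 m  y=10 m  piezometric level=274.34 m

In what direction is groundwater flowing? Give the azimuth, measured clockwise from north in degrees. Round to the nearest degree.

Taking P-1 as reference: P-2−P-1 = (20, 20, -0.28); P-3−P-1 = (0, -35, +0.28).
Determinant of the coordinate differences = 20·(-35) − 0·20 = -700.
∂h/∂x = [(-0.28)·(-35) − (+0.28)·20] / -700 = -0.006000
∂h/∂y = [20·(+0.28) − 0·(-0.28)] / -700 = -0.008000
Flow direction (−∇h) has components (+0.006000 E, +0.008000 N).
Azimuth = atan2(E, N) = atan2(+0.006000, +0.008000) = 36.9° ≈ 037°.

037°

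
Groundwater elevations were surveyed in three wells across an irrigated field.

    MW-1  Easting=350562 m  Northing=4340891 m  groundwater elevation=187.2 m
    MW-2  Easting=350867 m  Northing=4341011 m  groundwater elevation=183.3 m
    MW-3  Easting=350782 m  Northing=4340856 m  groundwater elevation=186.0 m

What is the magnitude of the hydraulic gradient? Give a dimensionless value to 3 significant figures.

0.0153

Three-point gradient (reference MW-1): Δ to MW-2 = (305, 120, -3.9), Δ to MW-3 = (220, -35, -1.2).
∂h/∂x = -0.007566, ∂h/∂y = -0.01327 (det = -37075).
|∇h| = √(-0.007566² + -0.01327²) = 0.01528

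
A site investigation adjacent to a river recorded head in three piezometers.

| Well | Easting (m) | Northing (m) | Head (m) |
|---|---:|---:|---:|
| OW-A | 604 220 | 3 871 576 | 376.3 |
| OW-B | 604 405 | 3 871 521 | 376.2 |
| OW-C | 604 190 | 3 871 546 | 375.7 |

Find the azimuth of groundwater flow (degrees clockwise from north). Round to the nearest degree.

195°

With h = a·x + b·y + c and OW-A as origin, the differences give:
  185·a + (-55)·b = -0.1
  (-30)·a + (-30)·b = -0.6
Eliminate b (×(-30) and ×(-55), subtract): -7200·a = -30.00 → a = ∂h/∂x = +0.004167
Back-substitute: b = ∂h/∂y = +0.01583.
Flow direction (−∇h) has components (-0.004167 E, -0.01583 N).
Azimuth = atan2(E, N) = atan2(-0.004167, -0.01583) = 194.7° ≈ 195°.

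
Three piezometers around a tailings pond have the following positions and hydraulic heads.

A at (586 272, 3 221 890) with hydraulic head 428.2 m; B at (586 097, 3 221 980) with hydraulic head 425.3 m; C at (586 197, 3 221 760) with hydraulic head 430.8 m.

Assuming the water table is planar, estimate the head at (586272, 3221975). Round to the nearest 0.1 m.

426.3 m

With h = a·x + b·y + c and A as origin, the differences give:
  (-175)·a + 90·b = -2.9
  (-75)·a + (-130)·b = +2.6
Eliminate b (×(-130) and ×90, subtract): 29500·a = 143.00 → a = ∂h/∂x = +0.004847
Back-substitute: b = ∂h/∂y = -0.02280.
h(586272, 3221975) = 428.2 + (+0.004847)·(0) + (-0.02280)·(85) = 428.2 +0.000 -1.938 = 426.262 m.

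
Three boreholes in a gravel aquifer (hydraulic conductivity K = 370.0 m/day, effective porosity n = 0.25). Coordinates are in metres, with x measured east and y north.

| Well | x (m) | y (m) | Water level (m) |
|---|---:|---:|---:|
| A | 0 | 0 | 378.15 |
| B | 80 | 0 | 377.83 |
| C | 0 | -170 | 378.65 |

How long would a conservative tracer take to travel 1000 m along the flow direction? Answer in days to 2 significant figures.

∂h/∂x = (377.83 − 378.15) / (80 − 0) = -0.004000
∂h/∂y = (378.65 − 378.15) / (-170 − 0) = -0.002941
|∇h| = √(-0.004000² + -0.002941²) = 0.004965
Seepage velocity v = K·i/n = 370.0 × 0.004965 / 0.25 = 7.348 m/day.
t = 1000 / 7.348 = 136.1 days.

140 days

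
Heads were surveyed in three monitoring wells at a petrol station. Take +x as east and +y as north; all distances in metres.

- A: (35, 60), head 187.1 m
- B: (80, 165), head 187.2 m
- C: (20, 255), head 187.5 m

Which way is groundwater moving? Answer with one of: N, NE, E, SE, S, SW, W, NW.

Taking A as reference: B−A = (45, 105, +0.1); C−A = (-15, 195, +0.4).
Solve a·Δx + b·Δy = Δh: det = 45·195 − (-15)·105 = 10350.
∂h/∂x = [(+0.1)·195 − (+0.4)·105] / 10350 = -0.002174
∂h/∂y = [45·(+0.4) − (-15)·(+0.1)] / 10350 = +0.001884
Flow = −∇h = (+0.002174 east, -0.001884 north), which points southeast.

SE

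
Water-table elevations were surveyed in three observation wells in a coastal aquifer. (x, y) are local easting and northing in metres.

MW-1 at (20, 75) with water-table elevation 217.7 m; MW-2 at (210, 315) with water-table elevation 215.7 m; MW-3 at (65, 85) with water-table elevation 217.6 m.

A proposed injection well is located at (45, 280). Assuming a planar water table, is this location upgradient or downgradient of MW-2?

upgradient

Differences from MW-1: to MW-2 (Δx, Δy, Δh) = (190, 240, -2.0); to MW-3 = (45, 10, -0.1).
Determinant of the coordinate differences = 190·10 − 45·240 = -8900.
∂h/∂x = [(-2.0)·10 − (-0.1)·240] / -8900 = -0.0004494
∂h/∂y = [190·(-0.1) − 45·(-2.0)] / -8900 = -0.007978
Head at (45, 280) = 217.7 + (-0.0004494)·(25) + (-0.007978)·(205) = 216.05 m.
That is higher than the 215.7 m at MW-2, so the point is upgradient.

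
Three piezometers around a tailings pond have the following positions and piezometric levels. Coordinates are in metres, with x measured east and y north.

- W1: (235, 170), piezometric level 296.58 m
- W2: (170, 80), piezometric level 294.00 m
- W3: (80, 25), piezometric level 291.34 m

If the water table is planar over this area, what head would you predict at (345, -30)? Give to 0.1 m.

296.3 m

Three-point gradient (reference W1): Δ to W2 = (-65, -90, -2.58), Δ to W3 = (-155, -145, -5.24).
∂h/∂x = +0.02155, ∂h/∂y = +0.01310 (det = -4525).
h(345, -30) = 296.58 + (+0.02155)·(110) + (+0.01310)·(-200) = 296.58 +2.370 -2.621 = 296.329 m.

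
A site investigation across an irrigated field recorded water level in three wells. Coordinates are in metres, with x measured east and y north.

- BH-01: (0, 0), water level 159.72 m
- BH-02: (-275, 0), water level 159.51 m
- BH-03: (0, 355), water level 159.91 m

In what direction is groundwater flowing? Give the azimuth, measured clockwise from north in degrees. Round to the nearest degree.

235°

∂h/∂x = (159.51 − 159.72) / (-275 − 0) = +0.0007636
∂h/∂y = (159.91 − 159.72) / (355 − 0) = +0.0005352
Flow direction (−∇h) has components (-0.0007636 E, -0.0005352 N).
Azimuth = atan2(E, N) = atan2(-0.0007636, -0.0005352) = 235.0° ≈ 235°.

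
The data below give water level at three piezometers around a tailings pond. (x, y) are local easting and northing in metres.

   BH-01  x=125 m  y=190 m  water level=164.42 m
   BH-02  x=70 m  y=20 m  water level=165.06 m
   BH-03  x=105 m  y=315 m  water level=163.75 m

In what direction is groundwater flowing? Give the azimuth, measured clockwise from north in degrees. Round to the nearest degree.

Differences from BH-01: to BH-02 (Δx, Δy, Δh) = (-55, -170, +0.64); to BH-03 = (-20, 125, -0.67).
Solve a·Δx + b·Δy = Δh: det = (-55)·125 − (-20)·(-170) = -10275.
∂h/∂x = [(+0.64)·125 − (-0.67)·(-170)] / -10275 = +0.003299
∂h/∂y = [(-55)·(-0.67) − (-20)·(+0.64)] / -10275 = -0.004832
Flow direction (−∇h) has components (-0.003299 E, +0.004832 N).
Azimuth = atan2(E, N) = atan2(-0.003299, +0.004832) = 325.7° ≈ 326°.

326°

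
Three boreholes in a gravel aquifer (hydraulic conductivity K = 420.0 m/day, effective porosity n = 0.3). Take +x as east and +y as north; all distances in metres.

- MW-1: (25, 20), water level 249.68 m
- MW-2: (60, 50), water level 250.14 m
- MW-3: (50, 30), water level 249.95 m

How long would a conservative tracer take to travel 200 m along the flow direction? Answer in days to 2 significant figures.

Differences from MW-1: to MW-2 (Δx, Δy, Δh) = (35, 30, +0.46); to MW-3 = (25, 10, +0.27).
Solve a·Δx + b·Δy = Δh: det = 35·10 − 25·30 = -400.
∂h/∂x = [(+0.46)·10 − (+0.27)·30] / -400 = +0.008750
∂h/∂y = [35·(+0.27) − 25·(+0.46)] / -400 = +0.005125
|∇h| = √(0.008750² + 0.005125²) = 0.01014
Seepage velocity v = K·i/n = 420.0 × 0.01014 / 0.3 = 14.2 m/day.
t = 200 / 14.2 = 14.08 days.

14 days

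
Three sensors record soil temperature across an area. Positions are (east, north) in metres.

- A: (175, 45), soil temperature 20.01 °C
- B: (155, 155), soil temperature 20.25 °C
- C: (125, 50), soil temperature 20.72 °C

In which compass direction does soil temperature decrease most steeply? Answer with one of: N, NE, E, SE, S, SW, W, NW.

Three-point gradient (reference A): Δ to B = (-20, 110, +0.24), Δ to C = (-50, 5, +0.71).
∂T/∂x = -0.01424, ∂T/∂y = -0.0004074 (det = 5400).
Steepest decrease is along −∇f = (+0.01424 E, +0.0004074 N) → east.

E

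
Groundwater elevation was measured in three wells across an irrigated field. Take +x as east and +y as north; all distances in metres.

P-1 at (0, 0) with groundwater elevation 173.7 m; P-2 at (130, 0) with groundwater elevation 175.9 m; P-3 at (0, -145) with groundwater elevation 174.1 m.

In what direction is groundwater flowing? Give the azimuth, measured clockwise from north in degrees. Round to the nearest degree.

∂h/∂x = (175.9 − 173.7) / (130 − 0) = +0.01692
∂h/∂y = (174.1 − 173.7) / (-145 − 0) = -0.002759
Flow direction (−∇h) has components (-0.01692 E, +0.002759 N).
Azimuth = atan2(E, N) = atan2(-0.01692, +0.002759) = 279.3° ≈ 279°.

279°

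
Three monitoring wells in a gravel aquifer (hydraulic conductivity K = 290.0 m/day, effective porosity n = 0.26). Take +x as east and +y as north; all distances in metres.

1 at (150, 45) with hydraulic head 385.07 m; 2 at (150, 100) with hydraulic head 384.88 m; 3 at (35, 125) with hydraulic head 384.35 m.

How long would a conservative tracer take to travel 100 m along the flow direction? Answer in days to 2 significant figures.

Three-point gradient (reference 1): Δ to 2 = (0, 55, -0.19), Δ to 3 = (-115, 80, -0.72).
∂h/∂x = +0.003858, ∂h/∂y = -0.003455 (det = 6325).
|∇h| = √(0.003858² + -0.003455²) = 0.005179
Seepage velocity v = K·i/n = 290.0 × 0.005179 / 0.26 = 5.777 m/day.
t = 100 / 5.777 = 17.31 days.

17 days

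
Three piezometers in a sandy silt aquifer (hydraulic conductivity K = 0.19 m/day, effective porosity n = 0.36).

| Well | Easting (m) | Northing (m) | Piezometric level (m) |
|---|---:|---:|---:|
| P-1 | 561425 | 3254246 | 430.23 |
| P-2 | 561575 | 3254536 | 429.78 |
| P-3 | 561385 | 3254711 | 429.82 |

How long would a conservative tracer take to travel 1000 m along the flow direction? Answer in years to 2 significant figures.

3500 years

Taking P-1 as reference: P-2−P-1 = (150, 290, -0.45); P-3−P-1 = (-40, 465, -0.41).
Determinant of the coordinate differences = 150·465 − (-40)·290 = 81350.
∂h/∂x = [(-0.45)·465 − (-0.41)·290] / 81350 = -0.001111
∂h/∂y = [150·(-0.41) − (-40)·(-0.45)] / 81350 = -0.0009773
|∇h| = √(-0.001111² + -0.0009773²) = 0.00148
Seepage velocity v = K·i/n = 0.19 × 0.00148 / 0.36 = 0.0007811 m/day.
t = 1000 / 0.0007811 = 1.28e+06 days = 3.5e+03 years.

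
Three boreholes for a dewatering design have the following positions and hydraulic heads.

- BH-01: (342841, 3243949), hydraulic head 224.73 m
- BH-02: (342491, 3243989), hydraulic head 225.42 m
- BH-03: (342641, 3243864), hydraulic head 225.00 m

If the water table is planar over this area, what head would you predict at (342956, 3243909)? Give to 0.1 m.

Three-point gradient (reference BH-01): Δ to BH-02 = (-350, 40, +0.69), Δ to BH-03 = (-200, -85, +0.27).
∂h/∂x = -0.001840, ∂h/∂y = +0.001152 (det = 37750).
h(342956, 3243909) = 224.73 + (-0.001840)·(115) + (+0.001152)·(-40) = 224.73 -0.212 -0.046 = 224.472 m.

224.5 m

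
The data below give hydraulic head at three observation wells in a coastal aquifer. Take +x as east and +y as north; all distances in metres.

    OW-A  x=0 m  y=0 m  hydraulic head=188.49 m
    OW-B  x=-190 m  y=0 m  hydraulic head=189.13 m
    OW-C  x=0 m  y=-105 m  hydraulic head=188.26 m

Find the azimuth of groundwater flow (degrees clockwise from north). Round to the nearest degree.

∂h/∂x = (189.13 − 188.49) / (-190 − 0) = -0.003368
∂h/∂y = (188.26 − 188.49) / (-105 − 0) = +0.002190
Flow direction (−∇h) has components (+0.003368 E, -0.002190 N).
Azimuth = atan2(E, N) = atan2(+0.003368, -0.002190) = 123.0° ≈ 123°.

123°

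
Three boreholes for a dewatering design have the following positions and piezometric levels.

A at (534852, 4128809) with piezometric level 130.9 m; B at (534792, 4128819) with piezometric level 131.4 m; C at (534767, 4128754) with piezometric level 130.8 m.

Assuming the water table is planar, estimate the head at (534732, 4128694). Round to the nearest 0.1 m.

With h = a·x + b·y + c and A as origin, the differences give:
  (-60)·a + 10·b = +0.5
  (-85)·a + (-55)·b = -0.1
Eliminate b (×(-55) and ×10, subtract): 4150·a = -26.50 → a = ∂h/∂x = -0.006386
Back-substitute: b = ∂h/∂y = +0.01169.
h(534732, 4128694) = 130.9 + (-0.006386)·(-120) + (+0.01169)·(-115) = 130.9 +0.766 -1.344 = 130.322 m.

130.3 m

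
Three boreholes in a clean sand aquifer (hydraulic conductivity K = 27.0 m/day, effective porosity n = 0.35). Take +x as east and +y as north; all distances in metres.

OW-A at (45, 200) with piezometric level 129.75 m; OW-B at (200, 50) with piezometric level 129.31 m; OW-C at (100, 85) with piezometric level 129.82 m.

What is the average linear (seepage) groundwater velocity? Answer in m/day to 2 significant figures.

0.57 m/day

Differences from OW-A: to OW-B (Δx, Δy, Δh) = (155, -150, -0.44); to OW-C = (55, -115, +0.07).
Solve a·Δx + b·Δy = Δh: det = 155·(-115) − 55·(-150) = -9575.
∂h/∂x = [(-0.44)·(-115) − (+0.07)·(-150)] / -9575 = -0.006381
∂h/∂y = [155·(+0.07) − 55·(-0.44)] / -9575 = -0.003661
|∇h| = √(-0.006381² + -0.003661²) = 0.007357
Seepage velocity v = K·i/n = 27.0 × 0.007357 / 0.35 = 0.5675 m/day.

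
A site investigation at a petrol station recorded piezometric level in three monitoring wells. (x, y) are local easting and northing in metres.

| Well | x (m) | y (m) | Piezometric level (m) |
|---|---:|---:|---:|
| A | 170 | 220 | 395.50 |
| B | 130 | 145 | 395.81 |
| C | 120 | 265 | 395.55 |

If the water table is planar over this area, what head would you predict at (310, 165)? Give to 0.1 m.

With h = a·x + b·y + c and A as origin, the differences give:
  (-40)·a + (-75)·b = +0.31
  (-50)·a + 45·b = +0.05
Eliminate b (×45 and ×(-75), subtract): -5550·a = 17.700 → a = ∂h/∂x = -0.003189
Back-substitute: b = ∂h/∂y = -0.002432.
h(310, 165) = 395.50 + (-0.003189)·(140) + (-0.002432)·(-55) = 395.50 -0.446 +0.134 = 395.187 m.

395.2 m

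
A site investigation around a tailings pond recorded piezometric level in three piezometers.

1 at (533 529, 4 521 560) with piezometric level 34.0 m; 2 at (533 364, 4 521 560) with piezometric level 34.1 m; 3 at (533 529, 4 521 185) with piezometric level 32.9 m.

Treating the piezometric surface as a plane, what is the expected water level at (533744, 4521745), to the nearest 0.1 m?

34.4 m

∂h/∂x = (34.1 − 34.0) / (533364 − 533529) = -0.0006061
∂h/∂y = (32.9 − 34.0) / (4521185 − 4521560) = +0.002933
h(533744, 4521745) = 34.0 + (-0.0006061)·(215) + (+0.002933)·(185) = 34.0 -0.130 +0.543 = 34.412 m.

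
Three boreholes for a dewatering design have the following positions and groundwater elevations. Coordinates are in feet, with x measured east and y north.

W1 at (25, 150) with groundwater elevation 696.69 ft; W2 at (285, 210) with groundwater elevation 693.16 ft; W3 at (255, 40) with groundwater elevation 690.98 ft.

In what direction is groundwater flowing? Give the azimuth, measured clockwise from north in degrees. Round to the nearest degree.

Three-point gradient (reference W1): Δ to W2 = (260, 60, -3.53), Δ to W3 = (230, -110, -5.71).
∂h/∂x = -0.01724, ∂h/∂y = +0.01587 (det = -42400).
Flow direction (−∇h) has components (+0.01724 E, -0.01587 N).
Azimuth = atan2(E, N) = atan2(+0.01724, -0.01587) = 132.6° ≈ 133°.

133°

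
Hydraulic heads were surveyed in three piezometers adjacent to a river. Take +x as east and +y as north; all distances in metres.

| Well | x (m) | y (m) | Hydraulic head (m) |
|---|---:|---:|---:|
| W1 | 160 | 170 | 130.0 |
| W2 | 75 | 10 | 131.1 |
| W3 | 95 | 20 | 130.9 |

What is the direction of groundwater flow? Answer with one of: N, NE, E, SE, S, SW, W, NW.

Differences from W1: to W2 (Δx, Δy, Δh) = (-85, -160, +1.1); to W3 = (-65, -150, +0.9).
Solve a·Δx + b·Δy = Δh: det = (-85)·(-150) − (-65)·(-160) = 2350.
∂h/∂x = [(+1.1)·(-150) − (+0.9)·(-160)] / 2350 = -0.008936
∂h/∂y = [(-85)·(+0.9) − (-65)·(+1.1)] / 2350 = -0.002128
Flow = −∇h = (+0.008936 east, +0.002128 north), which points east.

E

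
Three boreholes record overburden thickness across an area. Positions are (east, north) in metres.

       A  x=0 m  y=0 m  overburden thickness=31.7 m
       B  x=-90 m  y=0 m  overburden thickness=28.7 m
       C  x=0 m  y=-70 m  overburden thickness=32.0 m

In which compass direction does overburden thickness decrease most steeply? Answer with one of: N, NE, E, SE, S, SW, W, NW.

∂d/∂x = (28.7 − 31.7) / (-90 − 0) = +0.03333
∂d/∂y = (32.0 − 31.7) / (-70 − 0) = -0.004286
Steepest decrease is along −∇f = (-0.03333 E, +0.004286 N) → west.

W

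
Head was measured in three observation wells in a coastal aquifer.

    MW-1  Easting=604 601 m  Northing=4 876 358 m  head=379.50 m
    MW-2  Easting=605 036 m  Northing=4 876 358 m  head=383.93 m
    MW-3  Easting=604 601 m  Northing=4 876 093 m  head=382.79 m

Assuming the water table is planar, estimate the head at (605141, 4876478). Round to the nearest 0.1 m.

383.5 m

∂h/∂x = (383.93 − 379.50) / (605036 − 604601) = +0.01018
∂h/∂y = (382.79 − 379.50) / (4876093 − 4876358) = -0.01242
h(605141, 4876478) = 379.50 + (+0.01018)·(540) + (-0.01242)·(120) = 379.50 +5.499 -1.490 = 383.509 m.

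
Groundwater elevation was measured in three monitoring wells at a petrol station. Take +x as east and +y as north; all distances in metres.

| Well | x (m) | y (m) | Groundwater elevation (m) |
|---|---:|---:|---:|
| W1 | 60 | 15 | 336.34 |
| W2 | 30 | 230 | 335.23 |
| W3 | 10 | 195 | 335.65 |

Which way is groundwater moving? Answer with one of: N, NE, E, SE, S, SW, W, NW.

Differences from W1: to W2 (Δx, Δy, Δh) = (-30, 215, -1.11); to W3 = (-50, 180, -0.69).
Solve a·Δx + b·Δy = Δh: det = (-30)·180 − (-50)·215 = 5350.
∂h/∂x = [(-1.11)·180 − (-0.69)·215] / 5350 = -0.009617
∂h/∂y = [(-30)·(-0.69) − (-50)·(-1.11)] / 5350 = -0.006505
Flow = −∇h = (+0.009617 east, +0.006505 north), which points northeast.

NE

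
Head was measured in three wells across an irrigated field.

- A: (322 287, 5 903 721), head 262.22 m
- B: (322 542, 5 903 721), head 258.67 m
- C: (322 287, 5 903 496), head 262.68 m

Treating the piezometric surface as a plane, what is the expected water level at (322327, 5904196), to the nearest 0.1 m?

∂h/∂x = (258.67 − 262.22) / (322542 − 322287) = -0.01392
∂h/∂y = (262.68 − 262.22) / (5903496 − 5903721) = -0.002044
h(322327, 5904196) = 262.22 + (-0.01392)·(40) + (-0.002044)·(475) = 262.22 -0.557 -0.971 = 260.692 m.

260.7 m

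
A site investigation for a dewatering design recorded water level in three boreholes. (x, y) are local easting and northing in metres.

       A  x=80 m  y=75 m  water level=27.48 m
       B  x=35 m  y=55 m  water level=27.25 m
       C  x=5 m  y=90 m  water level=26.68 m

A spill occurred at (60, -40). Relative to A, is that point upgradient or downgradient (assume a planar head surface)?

Differences from A: to B (Δx, Δy, Δh) = (-45, -20, -0.23); to C = (-75, 15, -0.80).
Determinant of the coordinate differences = (-45)·15 − (-75)·(-20) = -2175.
∂h/∂x = [(-0.23)·15 − (-0.80)·(-20)] / -2175 = +0.008943
∂h/∂y = [(-45)·(-0.80) − (-75)·(-0.23)] / -2175 = -0.008621
Head at (60, -40) = 27.48 + (+0.008943)·(-20) + (-0.008621)·(-115) = 28.29 m.
That is higher than the 27.48 m at A, so the point is upgradient.

upgradient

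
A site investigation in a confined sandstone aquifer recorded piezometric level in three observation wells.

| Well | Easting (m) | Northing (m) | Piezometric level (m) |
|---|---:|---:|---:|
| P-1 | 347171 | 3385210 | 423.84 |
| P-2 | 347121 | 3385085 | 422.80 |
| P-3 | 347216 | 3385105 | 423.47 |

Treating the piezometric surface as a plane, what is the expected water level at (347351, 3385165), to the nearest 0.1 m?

424.6 m

Differences from P-1: to P-2 (Δx, Δy, Δh) = (-50, -125, -1.04); to P-3 = (45, -105, -0.37).
Determinant of the coordinate differences = (-50)·(-105) − 45·(-125) = 10875.
∂h/∂x = [(-1.04)·(-105) − (-0.37)·(-125)] / 10875 = +0.005789
∂h/∂y = [(-50)·(-0.37) − 45·(-1.04)] / 10875 = +0.006005
h(347351, 3385165) = 423.84 + (+0.005789)·(180) + (+0.006005)·(-45) = 423.84 +1.042 -0.270 = 424.612 m.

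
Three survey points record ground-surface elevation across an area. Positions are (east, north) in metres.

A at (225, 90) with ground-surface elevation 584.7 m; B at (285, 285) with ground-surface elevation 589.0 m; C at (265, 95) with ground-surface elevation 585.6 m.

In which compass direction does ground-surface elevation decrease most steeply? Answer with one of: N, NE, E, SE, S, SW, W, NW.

SW

Taking A as reference: B−A = (60, 195, +4.3); C−A = (40, 5, +0.9).
Determinant of the coordinate differences = 60·5 − 40·195 = -7500.
∂z/∂x = [(+4.3)·5 − (+0.9)·195] / -7500 = +0.02053
∂z/∂y = [60·(+0.9) − 40·(+4.3)] / -7500 = +0.01573
Steepest decrease is along −∇f = (-0.02053 E, -0.01573 N) → southwest.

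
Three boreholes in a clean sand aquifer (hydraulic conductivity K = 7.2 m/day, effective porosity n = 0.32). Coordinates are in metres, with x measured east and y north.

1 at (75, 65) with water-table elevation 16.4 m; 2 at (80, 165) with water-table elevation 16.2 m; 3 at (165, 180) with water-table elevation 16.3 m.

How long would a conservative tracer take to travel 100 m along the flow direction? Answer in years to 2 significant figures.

Differences from 1: to 2 (Δx, Δy, Δh) = (5, 100, -0.2); to 3 = (90, 115, -0.1).
Determinant of the coordinate differences = 5·115 − 90·100 = -8425.
∂h/∂x = [(-0.2)·115 − (-0.1)·100] / -8425 = +0.001543
∂h/∂y = [5·(-0.1) − 90·(-0.2)] / -8425 = -0.002077
|∇h| = √(0.001543² + -0.002077²) = 0.002587
Seepage velocity v = K·i/n = 7.2 × 0.002587 / 0.32 = 0.05821 m/day.
t = 100 / 0.05821 = 1718 days = 4.7 years.

4.7 years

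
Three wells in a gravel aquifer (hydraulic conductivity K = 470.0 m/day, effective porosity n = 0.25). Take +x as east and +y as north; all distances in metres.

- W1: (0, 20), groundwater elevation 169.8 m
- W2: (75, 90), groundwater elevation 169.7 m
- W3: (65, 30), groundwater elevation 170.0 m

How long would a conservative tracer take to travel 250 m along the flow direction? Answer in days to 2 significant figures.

Taking W1 as reference: W2−W1 = (75, 70, -0.1); W3−W1 = (65, 10, +0.2).
Determinant of the coordinate differences = 75·10 − 65·70 = -3800.
∂h/∂x = [(-0.1)·10 − (+0.2)·70] / -3800 = +0.003947
∂h/∂y = [75·(+0.2) − 65·(-0.1)] / -3800 = -0.005658
|∇h| = √(0.003947² + -0.005658²) = 0.006899
Seepage velocity v = K·i/n = 470.0 × 0.006899 / 0.25 = 12.97 m/day.
t = 250 / 12.97 = 19.28 days.

19 days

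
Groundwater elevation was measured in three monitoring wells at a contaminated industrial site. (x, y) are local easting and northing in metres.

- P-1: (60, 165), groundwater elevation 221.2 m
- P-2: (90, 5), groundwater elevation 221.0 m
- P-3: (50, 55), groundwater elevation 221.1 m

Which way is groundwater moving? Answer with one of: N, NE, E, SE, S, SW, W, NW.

SE

With h = a·x + b·y + c and P-1 as origin, the differences give:
  30·a + (-160)·b = -0.2
  (-10)·a + (-110)·b = -0.1
Eliminate b (×(-110) and ×(-160), subtract): -4900·a = 6.00 → a = ∂h/∂x = -0.001224
Back-substitute: b = ∂h/∂y = +0.001020.
Flow = −∇h = (+0.001224 east, -0.001020 north), which points southeast.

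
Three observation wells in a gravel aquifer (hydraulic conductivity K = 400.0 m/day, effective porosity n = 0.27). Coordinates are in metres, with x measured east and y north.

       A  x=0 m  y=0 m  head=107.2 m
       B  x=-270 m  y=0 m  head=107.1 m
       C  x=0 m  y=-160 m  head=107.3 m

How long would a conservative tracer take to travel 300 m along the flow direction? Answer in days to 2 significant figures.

280 days

∂h/∂x = (107.1 − 107.2) / (-270 − 0) = +0.0003704
∂h/∂y = (107.3 − 107.2) / (-160 − 0) = -0.0006250
|∇h| = √(0.0003704² + -0.0006250²) = 0.0007265
Seepage velocity v = K·i/n = 400.0 × 0.0007265 / 0.27 = 1.076 m/day.
t = 300 / 1.076 = 278.8 days.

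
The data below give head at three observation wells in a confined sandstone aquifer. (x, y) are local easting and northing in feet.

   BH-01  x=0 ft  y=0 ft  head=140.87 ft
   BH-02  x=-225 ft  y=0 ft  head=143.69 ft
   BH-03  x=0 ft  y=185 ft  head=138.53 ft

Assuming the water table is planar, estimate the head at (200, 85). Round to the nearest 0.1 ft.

137.3 ft

∂h/∂x = (143.69 − 140.87) / (-225 − 0) = -0.01253
∂h/∂y = (138.53 − 140.87) / (185 − 0) = -0.01265
h(200, 85) = 140.87 + (-0.01253)·(200) + (-0.01265)·(85) = 140.87 -2.507 -1.075 = 137.288 ft.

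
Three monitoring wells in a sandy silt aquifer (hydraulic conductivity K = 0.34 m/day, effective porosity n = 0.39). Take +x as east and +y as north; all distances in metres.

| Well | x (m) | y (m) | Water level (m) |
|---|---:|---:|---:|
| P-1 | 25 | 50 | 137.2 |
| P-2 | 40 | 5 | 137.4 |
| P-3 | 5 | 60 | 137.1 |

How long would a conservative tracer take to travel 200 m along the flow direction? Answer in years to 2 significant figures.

130 years

Taking P-1 as reference: P-2−P-1 = (15, -45, +0.2); P-3−P-1 = (-20, 10, -0.1).
Solve a·Δx + b·Δy = Δh: det = 15·10 − (-20)·(-45) = -750.
∂h/∂x = [(+0.2)·10 − (-0.1)·(-45)] / -750 = +0.003333
∂h/∂y = [15·(-0.1) − (-20)·(+0.2)] / -750 = -0.003333
|∇h| = √(0.003333² + -0.003333²) = 0.004714
Seepage velocity v = K·i/n = 0.34 × 0.004714 / 0.39 = 0.00411 m/day.
t = 200 / 0.00411 = 4.866e+04 days = 133 years.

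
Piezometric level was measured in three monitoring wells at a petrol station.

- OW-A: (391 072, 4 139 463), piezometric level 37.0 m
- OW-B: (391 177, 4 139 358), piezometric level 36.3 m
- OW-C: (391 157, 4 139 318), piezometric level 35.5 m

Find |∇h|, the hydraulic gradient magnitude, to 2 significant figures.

Taking OW-A as reference: OW-B−OW-A = (105, -105, -0.7); OW-C−OW-A = (85, -145, -1.5).
Solve a·Δx + b·Δy = Δh: det = 105·(-145) − 85·(-105) = -6300.
∂h/∂x = [(-0.7)·(-145) − (-1.5)·(-105)] / -6300 = +0.008889
∂h/∂y = [105·(-1.5) − 85·(-0.7)] / -6300 = +0.01556
|∇h| = √(0.008889² + 0.01556²) = 0.01792

0.018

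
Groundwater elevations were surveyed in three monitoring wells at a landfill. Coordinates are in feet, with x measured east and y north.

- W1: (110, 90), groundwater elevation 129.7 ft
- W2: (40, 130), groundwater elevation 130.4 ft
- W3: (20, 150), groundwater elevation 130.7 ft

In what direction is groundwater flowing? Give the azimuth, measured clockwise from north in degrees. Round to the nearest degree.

164°

With h = a·x + b·y + c and W1 as origin, the differences give:
  (-70)·a + 40·b = +0.7
  (-90)·a + 60·b = +1.0
Eliminate b (×60 and ×40, subtract): -600·a = 2.00 → a = ∂h/∂x = -0.003333
Back-substitute: b = ∂h/∂y = +0.01167.
Flow direction (−∇h) has components (+0.003333 E, -0.01167 N).
Azimuth = atan2(E, N) = atan2(+0.003333, -0.01167) = 164.1° ≈ 164°.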